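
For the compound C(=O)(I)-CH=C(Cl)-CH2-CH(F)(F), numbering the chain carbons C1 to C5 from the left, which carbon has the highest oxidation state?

Count +1 for every bond to an atom more electronegative than carbon and −1 for every bond to one less electronegative; C–C bonds are 0. Tallying each carbon:
C1: 1C, 2O, 1I → 0 + 2 + 1 = +3
C2: 3C, 1H → 0 − 1 = -1
C3: 3C, 1Cl → 0 + 1 = +1
C4: 2C, 2H → 0 − 2 = -2
C5: 1C, 1H, 2F → 0 − 1 + 2 = +1
The most oxidised carbon is C1 at +3.

C1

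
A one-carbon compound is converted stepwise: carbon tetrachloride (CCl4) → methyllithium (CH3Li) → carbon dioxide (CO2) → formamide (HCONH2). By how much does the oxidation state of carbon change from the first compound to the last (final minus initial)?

-2

Carbon oxidation states along the series — carbon tetrachloride: +4, methyllithium: -4, carbon dioxide: +4, formamide: +2.
Net change = +2 − (+4) = -2.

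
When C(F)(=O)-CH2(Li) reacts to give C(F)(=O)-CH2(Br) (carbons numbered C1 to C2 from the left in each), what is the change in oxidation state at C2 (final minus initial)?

Before: C2 has 1 bond to C, 2 bonds to H, 1 bond to Li → oxidation state -3.
After: C2 has 1 bond to C, 2 bonds to H, 1 bond to Br → oxidation state -1.
Δ = -1 − (-3) = +2, so this is an oxidation at C2.

+2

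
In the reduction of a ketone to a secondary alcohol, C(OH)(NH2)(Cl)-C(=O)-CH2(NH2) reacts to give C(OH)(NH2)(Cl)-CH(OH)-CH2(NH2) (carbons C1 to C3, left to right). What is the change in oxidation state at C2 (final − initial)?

Before: C2 has 2 bonds to C, 2 bonds to O → oxidation state +2.
After: C2 has 2 bonds to C, 1 bond to H, 1 bond to O → oxidation state 0.
Δ = 0 − (+2) = -2, so this is a reduction at C2.

-2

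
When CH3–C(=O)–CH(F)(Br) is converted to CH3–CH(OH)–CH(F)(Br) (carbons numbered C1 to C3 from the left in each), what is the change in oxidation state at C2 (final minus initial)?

Before: C2 has 2 bonds to C, 2 bonds to O → oxidation state +2.
After: C2 has 2 bonds to C, 1 bond to H, 1 bond to O → oxidation state 0.
Δ = 0 − (+2) = -2, so this is a reduction at C2.

-2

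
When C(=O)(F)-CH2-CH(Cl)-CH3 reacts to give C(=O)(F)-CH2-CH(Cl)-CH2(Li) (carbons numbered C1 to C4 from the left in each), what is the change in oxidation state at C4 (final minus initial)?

0

Before: C4 has 1 bond to C, 3 bonds to H → oxidation state -3.
After: C4 has 1 bond to C, 2 bonds to H, 1 bond to Li → oxidation state -3.
Δ = -3 − (-3) = 0, so no net redox change at C4.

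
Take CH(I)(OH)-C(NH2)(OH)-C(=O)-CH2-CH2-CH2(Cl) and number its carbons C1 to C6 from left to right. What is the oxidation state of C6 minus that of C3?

C6: 1C, 2H, 1Cl → 0 − 2 + 1 = -1
C3: 2C, 2O → 0 + 2 = +2
Difference: -1 − (+2) = -3.

-3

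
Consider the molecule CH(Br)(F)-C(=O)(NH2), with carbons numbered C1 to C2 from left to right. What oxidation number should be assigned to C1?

C1 has one bond to C (0), one bond to H (-1), one bond to Br (+1), one bond to F (+1).
Oxidation state = 0 − 1 + 1 + 1 = +1.

+1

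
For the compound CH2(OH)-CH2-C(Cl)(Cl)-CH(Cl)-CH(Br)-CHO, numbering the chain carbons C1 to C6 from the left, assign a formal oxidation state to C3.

+2

C3 has one bond to C (0), one bond to C (0), one bond to Cl (+1), one bond to Cl (+1).
Oxidation state = 0 + 0 + 1 + 1 = +2.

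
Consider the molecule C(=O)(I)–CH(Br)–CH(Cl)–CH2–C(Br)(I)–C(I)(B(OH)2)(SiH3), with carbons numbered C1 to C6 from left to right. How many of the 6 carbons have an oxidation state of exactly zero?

Tallying each carbon's bonds:
C1: 1C, 2O, 1I → 0 + 2 + 1 = +3
C2: 2C, 1H, 1Br → 0 − 1 + 1 = 0
C3: 2C, 1H, 1Cl → 0 − 1 + 1 = 0
C4: 2C, 2H → 0 − 2 = -2
C5: 2C, 1Br, 1I → 0 + 1 + 1 = +2
C6: 1C, 1I, 1B, 1Si → 0 + 1 − 1 − 1 = -1
2 carbons (C2, C3) meet the condition.

2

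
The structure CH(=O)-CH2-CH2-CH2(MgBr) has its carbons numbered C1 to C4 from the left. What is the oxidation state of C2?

C2 has one bond to C (0), one bond to C (0), one bond to H (-1), one bond to H (-1).
Oxidation state = 0 + 0 − 1 − 1 = -2.

-2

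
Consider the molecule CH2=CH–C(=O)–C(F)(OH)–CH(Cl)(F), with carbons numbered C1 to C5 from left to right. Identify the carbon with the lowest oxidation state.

Each bond to a more electronegative atom (O, N, halogen) counts +1, each bond to a less electronegative atom (H, metal, B, Si) counts −1, and each C–C bond counts 0. Tallying each carbon:
C1: 2C, 2H → 0 − 2 = -2
C2: 3C, 1H → 0 − 1 = -1
C3: 2C, 2O → 0 + 2 = +2
C4: 2C, 1O, 1F → 0 + 1 + 1 = +2
C5: 1C, 1H, 1F, 1Cl → 0 − 1 + 1 + 1 = +1
The most reduced carbon is C1 at -2.

C1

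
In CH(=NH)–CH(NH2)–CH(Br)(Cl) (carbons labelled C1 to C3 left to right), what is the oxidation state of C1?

Assign +1 per bond to O/N/halogen, −1 per bond to H or an electropositive element, and 0 per bond to carbon.
C1 has one bond to C (0), a double bond to N (2×+1 = +2), one bond to H (-1).
Oxidation state = 0 + 2 − 1 = +1.

+1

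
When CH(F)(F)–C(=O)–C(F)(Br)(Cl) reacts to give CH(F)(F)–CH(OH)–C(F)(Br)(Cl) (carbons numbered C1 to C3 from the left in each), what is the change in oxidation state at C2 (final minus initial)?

-2

Before: C2 has 2 bonds to C, 2 bonds to O → oxidation state +2.
After: C2 has 2 bonds to C, 1 bond to H, 1 bond to O → oxidation state 0.
Δ = 0 − (+2) = -2, so this is a reduction at C2.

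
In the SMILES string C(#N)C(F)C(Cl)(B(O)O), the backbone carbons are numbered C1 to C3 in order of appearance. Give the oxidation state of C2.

0

Bonds to more-electronegative neighbours contribute +1 each, bonds to H or metals contribute −1 each, and C–C bonds contribute 0.
C2 has one bond to C (0), one bond to C (0), one bond to H (-1), one bond to F (+1).
Oxidation state = 0 + 0 − 1 + 1 = 0.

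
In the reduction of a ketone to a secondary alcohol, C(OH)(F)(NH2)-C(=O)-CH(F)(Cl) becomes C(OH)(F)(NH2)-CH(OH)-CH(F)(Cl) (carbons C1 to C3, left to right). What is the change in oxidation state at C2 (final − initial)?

Before: C2 has 2 bonds to C, 2 bonds to O → oxidation state +2.
After: C2 has 2 bonds to C, 1 bond to H, 1 bond to O → oxidation state 0.
Δ = 0 − (+2) = -2, so this is a reduction at C2.

-2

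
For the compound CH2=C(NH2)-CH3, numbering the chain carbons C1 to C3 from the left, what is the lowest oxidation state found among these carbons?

-3

Tallying each carbon's bonds:
C1: 2C, 2H → 0 − 2 = -2
C2: 3C, 1N → 0 + 1 = +1
C3: 1C, 3H → 0 − 3 = -3
The lowest value is -3.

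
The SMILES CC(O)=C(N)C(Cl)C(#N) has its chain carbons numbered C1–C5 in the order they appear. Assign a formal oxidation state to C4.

0

C4 has one bond to C (0), one bond to C (0), one bond to H (-1), one bond to Cl (+1).
Oxidation state = 0 + 0 − 1 + 1 = 0.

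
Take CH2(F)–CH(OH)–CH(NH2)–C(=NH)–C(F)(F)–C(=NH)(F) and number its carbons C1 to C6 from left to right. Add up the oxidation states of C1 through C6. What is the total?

Tallying each carbon's bonds:
C1: 1C, 2H, 1F → 0 − 2 + 1 = -1
C2: 2C, 1H, 1O → 0 − 1 + 1 = 0
C3: 2C, 1H, 1N → 0 − 1 + 1 = 0
C4: 2C, 2N → 0 + 2 = +2
C5: 2C, 2F → 0 + 2 = +2
C6: 1C, 2N, 1F → 0 + 2 + 1 = +3
Sum = -1 + 0 + 0 + 2 + 2 + 3 = +6.

+6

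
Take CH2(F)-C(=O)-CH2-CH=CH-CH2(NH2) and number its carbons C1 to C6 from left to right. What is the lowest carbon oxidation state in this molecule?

Tallying each carbon's bonds:
C1: 1C, 2H, 1F → 0 − 2 + 1 = -1
C2: 2C, 2O → 0 + 2 = +2
C3: 2C, 2H → 0 − 2 = -2
C4: 3C, 1H → 0 − 1 = -1
C5: 3C, 1H → 0 − 1 = -1
C6: 1C, 2H, 1N → 0 − 2 + 1 = -1
The lowest value is -2.

-2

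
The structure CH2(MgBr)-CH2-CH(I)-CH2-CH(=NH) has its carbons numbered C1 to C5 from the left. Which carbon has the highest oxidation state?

C5

Bonds to more-electronegative neighbours contribute +1 each, bonds to H or metals contribute −1 each, and C–C bonds contribute 0. Tallying each carbon:
C1: 1C, 2H, 1Mg → 0 − 2 − 1 = -3
C2: 2C, 2H → 0 − 2 = -2
C3: 2C, 1H, 1I → 0 − 1 + 1 = 0
C4: 2C, 2H → 0 − 2 = -2
C5: 1C, 1H, 2N → 0 − 1 + 2 = +1
The most oxidised carbon is C5 at +1.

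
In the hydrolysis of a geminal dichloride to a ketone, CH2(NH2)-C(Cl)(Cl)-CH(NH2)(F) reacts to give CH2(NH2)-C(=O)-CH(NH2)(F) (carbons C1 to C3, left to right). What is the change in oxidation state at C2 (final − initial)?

0

Before: C2 has 2 bonds to C, 2 bonds to Cl → oxidation state +2.
After: C2 has 2 bonds to C, 2 bonds to O → oxidation state +2.
Δ = +2 − (+2) = 0, so no net redox change at C2.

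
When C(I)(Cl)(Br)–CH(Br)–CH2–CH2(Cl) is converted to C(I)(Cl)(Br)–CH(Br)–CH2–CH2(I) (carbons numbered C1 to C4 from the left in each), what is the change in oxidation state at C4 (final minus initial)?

0

Before: C4 has 1 bond to C, 2 bonds to H, 1 bond to Cl → oxidation state -1.
After: C4 has 1 bond to C, 2 bonds to H, 1 bond to I → oxidation state -1.
Δ = -1 − (-1) = 0, so no net redox change at C4.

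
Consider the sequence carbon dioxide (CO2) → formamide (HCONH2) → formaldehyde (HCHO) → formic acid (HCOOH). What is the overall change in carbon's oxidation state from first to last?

Carbon oxidation states along the series — carbon dioxide: +4, formamide: +2, formaldehyde: 0, formic acid: +2.
Net change = +2 − (+4) = -2.

-2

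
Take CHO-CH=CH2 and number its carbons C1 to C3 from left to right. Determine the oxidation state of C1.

Assign +1 per bond to O/N/halogen, −1 per bond to H or an electropositive element, and 0 per bond to carbon.
C1 has one bond to C (0), one bond to H (-1), a double bond to O (2×+1 = +2).
Oxidation state = 0 − 1 + 2 = +1.

+1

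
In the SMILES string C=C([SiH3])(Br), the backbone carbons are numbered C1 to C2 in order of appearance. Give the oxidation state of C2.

Count +1 for every bond to an atom more electronegative than carbon and −1 for every bond to one less electronegative; C–C bonds are 0.
C2 has a double bond to C (2×0 = 0), one bond to Si (-1), one bond to Br (+1).
Oxidation state = 0 − 1 + 1 = 0.

0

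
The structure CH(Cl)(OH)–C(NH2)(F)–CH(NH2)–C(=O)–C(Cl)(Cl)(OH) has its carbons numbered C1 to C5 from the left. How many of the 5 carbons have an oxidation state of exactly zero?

1

Assign +1 per bond to O/N/halogen, −1 per bond to H or an electropositive element, and 0 per bond to carbon. Tallying each carbon:
C1: 1C, 1H, 1O, 1Cl → 0 − 1 + 1 + 1 = +1
C2: 2C, 1N, 1F → 0 + 1 + 1 = +2
C3: 2C, 1H, 1N → 0 − 1 + 1 = 0
C4: 2C, 2O → 0 + 2 = +2
C5: 1C, 1O, 2Cl → 0 + 1 + 2 = +3
1 carbon (C3) meets the condition.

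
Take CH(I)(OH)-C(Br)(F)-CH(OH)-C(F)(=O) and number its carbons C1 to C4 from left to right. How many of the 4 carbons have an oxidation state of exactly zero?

Bonds to more-electronegative neighbours contribute +1 each, bonds to H or metals contribute −1 each, and C–C bonds contribute 0. Tallying each carbon:
C1: 1C, 1H, 1O, 1I → 0 − 1 + 1 + 1 = +1
C2: 2C, 1F, 1Br → 0 + 1 + 1 = +2
C3: 2C, 1H, 1O → 0 − 1 + 1 = 0
C4: 1C, 2O, 1F → 0 + 2 + 1 = +3
1 carbon (C3) meets the condition.

1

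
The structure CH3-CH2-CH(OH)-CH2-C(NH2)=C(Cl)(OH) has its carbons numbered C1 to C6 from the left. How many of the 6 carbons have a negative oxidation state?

Tallying each carbon's bonds:
C1: 1C, 3H → 0 − 3 = -3
C2: 2C, 2H → 0 − 2 = -2
C3: 2C, 1H, 1O → 0 − 1 + 1 = 0
C4: 2C, 2H → 0 − 2 = -2
C5: 3C, 1N → 0 + 1 = +1
C6: 2C, 1O, 1Cl → 0 + 1 + 1 = +2
3 carbons (C1, C2, C4) meet the condition.

3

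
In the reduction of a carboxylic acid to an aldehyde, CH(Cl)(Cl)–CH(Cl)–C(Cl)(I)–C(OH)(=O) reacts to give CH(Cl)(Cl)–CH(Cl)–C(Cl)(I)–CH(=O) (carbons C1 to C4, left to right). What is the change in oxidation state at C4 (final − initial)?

Before: C4 has 1 bond to C, 3 bonds to O → oxidation state +3.
After: C4 has 1 bond to C, 1 bond to H, 2 bonds to O → oxidation state +1.
Δ = +1 − (+3) = -2, so this is a reduction at C4.

-2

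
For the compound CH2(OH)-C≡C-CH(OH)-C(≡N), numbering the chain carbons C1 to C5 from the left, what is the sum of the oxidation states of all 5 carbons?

Tallying each carbon's bonds:
C1: 1C, 2H, 1O → 0 − 2 + 1 = -1
C2: 4C → 0 = 0
C3: 4C → 0 = 0
C4: 2C, 1H, 1O → 0 − 1 + 1 = 0
C5: 1C, 3N → 0 + 3 = +3
Sum = -1 + 0 + 0 + 0 + 3 = +2.

+2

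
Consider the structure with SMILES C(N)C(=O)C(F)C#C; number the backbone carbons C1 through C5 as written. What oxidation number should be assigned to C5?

C5 has a triple bond to C (3×0 = 0), one bond to H (-1).
Oxidation state = 0 − 1 = -1.

-1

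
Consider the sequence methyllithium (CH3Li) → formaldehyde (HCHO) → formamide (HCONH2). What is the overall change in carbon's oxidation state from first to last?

Carbon oxidation states along the series — methyllithium: -4, formaldehyde: 0, formamide: +2.
Net change = +2 − (-4) = +6.

+6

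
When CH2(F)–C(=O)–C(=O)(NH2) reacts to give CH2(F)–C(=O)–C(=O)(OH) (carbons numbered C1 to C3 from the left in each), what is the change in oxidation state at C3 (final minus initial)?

Before: C3 has 1 bond to C, 2 bonds to O, 1 bond to N → oxidation state +3.
After: C3 has 1 bond to C, 3 bonds to O → oxidation state +3.
Δ = +3 − (+3) = 0, so no net redox change at C3.

0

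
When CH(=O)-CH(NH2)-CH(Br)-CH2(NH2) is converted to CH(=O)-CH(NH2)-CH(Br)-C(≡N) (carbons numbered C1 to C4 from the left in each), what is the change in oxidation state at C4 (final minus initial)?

Before: C4 has 1 bond to C, 2 bonds to H, 1 bond to N → oxidation state -1.
After: C4 has 1 bond to C, 3 bonds to N → oxidation state +3.
Δ = +3 − (-1) = +4, so this is an oxidation at C4.

+4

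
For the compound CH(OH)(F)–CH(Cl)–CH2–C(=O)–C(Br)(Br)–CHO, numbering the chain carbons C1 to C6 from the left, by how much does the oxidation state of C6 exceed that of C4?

-1

C6: 1C, 1H, 2O → 0 − 1 + 2 = +1
C4: 2C, 2O → 0 + 2 = +2
Difference: +1 − (+2) = -1.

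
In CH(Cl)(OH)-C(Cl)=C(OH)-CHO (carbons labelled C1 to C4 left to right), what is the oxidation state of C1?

+1

Count +1 for every bond to an atom more electronegative than carbon and −1 for every bond to one less electronegative; C–C bonds are 0.
C1 has one bond to C (0), one bond to Cl (+1), one bond to O (+1), one bond to H (-1).
Oxidation state = 0 + 1 + 1 − 1 = +1.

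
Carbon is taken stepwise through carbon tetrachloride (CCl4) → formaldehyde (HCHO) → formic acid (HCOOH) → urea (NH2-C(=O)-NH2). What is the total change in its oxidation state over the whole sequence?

Carbon oxidation states along the series — carbon tetrachloride: +4, formaldehyde: 0, formic acid: +2, urea: +4.
Net change = +4 − (+4) = 0.

0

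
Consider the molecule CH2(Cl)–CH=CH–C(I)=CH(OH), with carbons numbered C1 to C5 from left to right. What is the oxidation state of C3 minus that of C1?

C3: 3C, 1H → 0 − 1 = -1
C1: 1C, 2H, 1Cl → 0 − 2 + 1 = -1
Difference: -1 − (-1) = 0.

0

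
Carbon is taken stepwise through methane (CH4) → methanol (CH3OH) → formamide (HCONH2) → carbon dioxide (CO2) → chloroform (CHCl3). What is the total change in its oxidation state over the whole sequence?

+6

Carbon oxidation states along the series — methane: -4, methanol: -2, formamide: +2, carbon dioxide: +4, chloroform: +2.
Net change = +2 − (-4) = +6.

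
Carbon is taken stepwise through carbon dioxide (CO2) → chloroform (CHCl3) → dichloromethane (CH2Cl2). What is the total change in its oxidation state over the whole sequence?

-4

Carbon oxidation states along the series — carbon dioxide: +4, chloroform: +2, dichloromethane: 0.
Net change = 0 − (+4) = -4.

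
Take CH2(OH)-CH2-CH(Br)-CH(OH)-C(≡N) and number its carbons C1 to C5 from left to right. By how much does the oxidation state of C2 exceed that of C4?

C2: 2C, 2H → 0 − 2 = -2
C4: 2C, 1H, 1O → 0 − 1 + 1 = 0
Difference: -2 − (0) = -2.

-2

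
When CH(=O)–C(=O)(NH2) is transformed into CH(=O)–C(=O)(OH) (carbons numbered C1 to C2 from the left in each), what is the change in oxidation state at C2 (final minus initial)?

0

Before: C2 has 1 bond to C, 2 bonds to O, 1 bond to N → oxidation state +3.
After: C2 has 1 bond to C, 3 bonds to O → oxidation state +3.
Δ = +3 − (+3) = 0, so no net redox change at C2.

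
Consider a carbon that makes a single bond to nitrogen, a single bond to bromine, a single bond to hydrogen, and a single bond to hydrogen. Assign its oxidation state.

0

Bonds to more-electronegative neighbours contribute +1 each, bonds to H or metals contribute −1 each, and C–C bonds contribute 0.
The carbon has one bond to H (-1), one bond to N (+1), one bond to H (-1), one bond to Br (+1).
Oxidation state = -1 + 1 − 1 + 1 = 0.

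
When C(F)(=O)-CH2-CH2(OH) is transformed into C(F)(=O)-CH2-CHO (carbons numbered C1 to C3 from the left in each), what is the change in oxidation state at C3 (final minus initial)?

+2

Before: C3 has 1 bond to C, 2 bonds to H, 1 bond to O → oxidation state -1.
After: C3 has 1 bond to C, 1 bond to H, 2 bonds to O → oxidation state +1.
Δ = +1 − (-1) = +2, so this is an oxidation at C3.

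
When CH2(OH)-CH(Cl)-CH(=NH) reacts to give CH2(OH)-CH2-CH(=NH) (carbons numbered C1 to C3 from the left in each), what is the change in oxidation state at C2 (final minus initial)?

Before: C2 has 2 bonds to C, 1 bond to H, 1 bond to Cl → oxidation state 0.
After: C2 has 2 bonds to C, 2 bonds to H → oxidation state -2.
Δ = -2 − (0) = -2, so this is a reduction at C2.

-2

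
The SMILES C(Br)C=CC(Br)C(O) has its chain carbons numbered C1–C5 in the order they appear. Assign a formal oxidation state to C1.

Count +1 for every bond to an atom more electronegative than carbon and −1 for every bond to one less electronegative; C–C bonds are 0.
C1 has one bond to C (0), one bond to H (-1), one bond to H (-1), one bond to Br (+1).
Oxidation state = 0 − 1 − 1 + 1 = -1.

-1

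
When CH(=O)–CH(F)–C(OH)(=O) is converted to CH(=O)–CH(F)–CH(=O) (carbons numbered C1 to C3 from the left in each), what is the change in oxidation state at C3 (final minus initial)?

-2

Before: C3 has 1 bond to C, 3 bonds to O → oxidation state +3.
After: C3 has 1 bond to C, 1 bond to H, 2 bonds to O → oxidation state +1.
Δ = +1 − (+3) = -2, so this is a reduction at C3.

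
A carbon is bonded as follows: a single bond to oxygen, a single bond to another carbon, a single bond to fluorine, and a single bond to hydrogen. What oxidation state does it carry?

The carbon has one bond to C (0), one bond to H (-1), one bond to F (+1), one bond to O (+1).
Oxidation state = 0 − 1 + 1 + 1 = +1.

+1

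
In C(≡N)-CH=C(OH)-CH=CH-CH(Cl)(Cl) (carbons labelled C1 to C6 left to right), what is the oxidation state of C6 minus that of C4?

C6: 1C, 1H, 2Cl → 0 − 1 + 2 = +1
C4: 3C, 1H → 0 − 1 = -1
Difference: +1 − (-1) = +2.

+2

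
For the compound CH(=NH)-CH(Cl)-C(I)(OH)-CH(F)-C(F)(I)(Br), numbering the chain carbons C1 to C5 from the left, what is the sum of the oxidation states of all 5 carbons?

+6

Bonds to more-electronegative neighbours contribute +1 each, bonds to H or metals contribute −1 each, and C–C bonds contribute 0. Tallying each carbon:
C1: 1C, 1H, 2N → 0 − 1 + 2 = +1
C2: 2C, 1H, 1Cl → 0 − 1 + 1 = 0
C3: 2C, 1O, 1I → 0 + 1 + 1 = +2
C4: 2C, 1H, 1F → 0 − 1 + 1 = 0
C5: 1C, 1F, 1Br, 1I → 0 + 1 + 1 + 1 = +3
Sum = +1 + 0 + 2 + 0 + 3 = +6.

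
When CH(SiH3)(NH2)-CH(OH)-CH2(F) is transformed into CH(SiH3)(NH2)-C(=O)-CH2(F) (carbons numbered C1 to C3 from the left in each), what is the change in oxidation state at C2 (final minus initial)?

Before: C2 has 2 bonds to C, 1 bond to H, 1 bond to O → oxidation state 0.
After: C2 has 2 bonds to C, 2 bonds to O → oxidation state +2.
Δ = +2 − (0) = +2, so this is an oxidation at C2.

+2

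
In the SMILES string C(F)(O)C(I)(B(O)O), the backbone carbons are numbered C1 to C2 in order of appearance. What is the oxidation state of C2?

Bonds to more-electronegative neighbours contribute +1 each, bonds to H or metals contribute −1 each, and C–C bonds contribute 0.
C2 has one bond to C (0), one bond to I (+1), one bond to B (-1), one bond to H (-1).
Oxidation state = 0 + 1 − 1 − 1 = -1.

-1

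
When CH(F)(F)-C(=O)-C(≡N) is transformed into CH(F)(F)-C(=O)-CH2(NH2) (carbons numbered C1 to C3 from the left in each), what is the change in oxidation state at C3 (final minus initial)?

-4

Before: C3 has 1 bond to C, 3 bonds to N → oxidation state +3.
After: C3 has 1 bond to C, 2 bonds to H, 1 bond to N → oxidation state -1.
Δ = -1 − (+3) = -4, so this is a reduction at C3.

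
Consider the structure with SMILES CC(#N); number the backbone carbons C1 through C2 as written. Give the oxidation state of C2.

C2 has one bond to C (0), a triple bond to N (3×+1 = +3).
Oxidation state = 0 + 3 = +3.

+3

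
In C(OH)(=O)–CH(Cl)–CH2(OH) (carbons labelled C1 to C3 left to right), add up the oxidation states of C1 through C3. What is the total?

Tallying each carbon's bonds:
C1: 1C, 3O → 0 + 3 = +3
C2: 2C, 1H, 1Cl → 0 − 1 + 1 = 0
C3: 1C, 2H, 1O → 0 − 2 + 1 = -1
Sum = +3 + 0 − 1 = +2.

+2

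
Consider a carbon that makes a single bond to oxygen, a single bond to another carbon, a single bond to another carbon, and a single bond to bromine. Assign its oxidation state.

Count +1 for every bond to an atom more electronegative than carbon and −1 for every bond to one less electronegative; C–C bonds are 0.
The carbon has one bond to C (0), one bond to C (0), one bond to Br (+1), one bond to O (+1).
Oxidation state = 0 + 0 + 1 + 1 = +2.

+2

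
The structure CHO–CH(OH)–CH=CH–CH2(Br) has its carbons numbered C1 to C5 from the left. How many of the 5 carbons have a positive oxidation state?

1

Tallying each carbon's bonds:
C1: 1C, 1H, 2O → 0 − 1 + 2 = +1
C2: 2C, 1H, 1O → 0 − 1 + 1 = 0
C3: 3C, 1H → 0 − 1 = -1
C4: 3C, 1H → 0 − 1 = -1
C5: 1C, 2H, 1Br → 0 − 2 + 1 = -1
1 carbon (C1) meets the condition.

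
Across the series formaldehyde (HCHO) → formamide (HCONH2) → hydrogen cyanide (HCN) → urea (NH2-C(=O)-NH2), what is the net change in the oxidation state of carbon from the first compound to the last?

Carbon oxidation states along the series — formaldehyde: 0, formamide: +2, hydrogen cyanide: +2, urea: +4.
Net change = +4 − (0) = +4.

+4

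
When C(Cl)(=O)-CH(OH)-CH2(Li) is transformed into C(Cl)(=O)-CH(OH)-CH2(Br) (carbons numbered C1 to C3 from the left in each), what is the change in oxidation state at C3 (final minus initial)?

+2

Before: C3 has 1 bond to C, 2 bonds to H, 1 bond to Li → oxidation state -3.
After: C3 has 1 bond to C, 2 bonds to H, 1 bond to Br → oxidation state -1.
Δ = -1 − (-3) = +2, so this is an oxidation at C3.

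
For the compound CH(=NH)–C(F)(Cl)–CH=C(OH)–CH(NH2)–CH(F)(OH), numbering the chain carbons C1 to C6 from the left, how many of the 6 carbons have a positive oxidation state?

Count +1 for every bond to an atom more electronegative than carbon and −1 for every bond to one less electronegative; C–C bonds are 0. Tallying each carbon:
C1: 1C, 1H, 2N → 0 − 1 + 2 = +1
C2: 2C, 1F, 1Cl → 0 + 1 + 1 = +2
C3: 3C, 1H → 0 − 1 = -1
C4: 3C, 1O → 0 + 1 = +1
C5: 2C, 1H, 1N → 0 − 1 + 1 = 0
C6: 1C, 1H, 1O, 1F → 0 − 1 + 1 + 1 = +1
4 carbons (C1, C2, C4, C6) meet the condition.

4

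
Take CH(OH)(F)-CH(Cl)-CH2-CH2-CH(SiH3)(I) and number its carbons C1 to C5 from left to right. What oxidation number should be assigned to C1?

C1 has one bond to C (0), one bond to H (-1), one bond to O (+1), one bond to F (+1).
Oxidation state = 0 − 1 + 1 + 1 = +1.

+1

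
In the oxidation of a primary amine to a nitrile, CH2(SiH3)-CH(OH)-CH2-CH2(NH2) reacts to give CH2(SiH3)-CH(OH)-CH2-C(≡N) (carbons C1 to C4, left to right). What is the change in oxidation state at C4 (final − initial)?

Before: C4 has 1 bond to C, 2 bonds to H, 1 bond to N → oxidation state -1.
After: C4 has 1 bond to C, 3 bonds to N → oxidation state +3.
Δ = +3 − (-1) = +4, so this is an oxidation at C4.

+4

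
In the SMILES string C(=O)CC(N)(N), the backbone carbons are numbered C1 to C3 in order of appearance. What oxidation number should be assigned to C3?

Each bond to a more electronegative atom (O, N, halogen) counts +1, each bond to a less electronegative atom (H, metal, B, Si) counts −1, and each C–C bond counts 0.
C3 has one bond to C (0), one bond to N (+1), one bond to N (+1), one bond to H (-1).
Oxidation state = 0 + 1 + 1 − 1 = +1.

+1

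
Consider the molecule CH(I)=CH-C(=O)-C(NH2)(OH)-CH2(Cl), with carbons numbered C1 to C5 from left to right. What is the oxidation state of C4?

C4 has one bond to C (0), one bond to C (0), one bond to N (+1), one bond to O (+1).
Oxidation state = 0 + 0 + 1 + 1 = +2.

+2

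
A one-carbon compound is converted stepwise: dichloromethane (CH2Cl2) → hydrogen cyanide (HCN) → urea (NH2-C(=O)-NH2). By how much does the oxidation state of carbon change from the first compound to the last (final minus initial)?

+4

Carbon oxidation states along the series — dichloromethane: 0, hydrogen cyanide: +2, urea: +4.
Net change = +4 − (0) = +4.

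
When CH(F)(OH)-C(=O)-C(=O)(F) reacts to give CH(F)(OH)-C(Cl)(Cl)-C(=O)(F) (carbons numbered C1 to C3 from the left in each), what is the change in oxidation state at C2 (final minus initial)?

Before: C2 has 2 bonds to C, 2 bonds to O → oxidation state +2.
After: C2 has 2 bonds to C, 2 bonds to Cl → oxidation state +2.
Δ = +2 − (+2) = 0, so no net redox change at C2.

0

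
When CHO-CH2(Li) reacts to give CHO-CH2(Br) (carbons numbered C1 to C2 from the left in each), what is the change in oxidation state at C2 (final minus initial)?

+2

Before: C2 has 1 bond to C, 2 bonds to H, 1 bond to Li → oxidation state -3.
After: C2 has 1 bond to C, 2 bonds to H, 1 bond to Br → oxidation state -1.
Δ = -1 − (-3) = +2, so this is an oxidation at C2.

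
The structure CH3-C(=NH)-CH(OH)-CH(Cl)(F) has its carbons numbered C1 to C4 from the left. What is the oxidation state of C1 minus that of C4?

C1: 1C, 3H → 0 − 3 = -3
C4: 1C, 1H, 1F, 1Cl → 0 − 1 + 1 + 1 = +1
Difference: -3 − (+1) = -4.

-4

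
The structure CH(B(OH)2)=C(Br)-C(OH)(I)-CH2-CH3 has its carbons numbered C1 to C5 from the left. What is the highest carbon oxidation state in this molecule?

+2

Assign +1 per bond to O/N/halogen, −1 per bond to H or an electropositive element, and 0 per bond to carbon. Tallying each carbon:
C1: 2C, 1H, 1B → 0 − 1 − 1 = -2
C2: 3C, 1Br → 0 + 1 = +1
C3: 2C, 1O, 1I → 0 + 1 + 1 = +2
C4: 2C, 2H → 0 − 2 = -2
C5: 1C, 3H → 0 − 3 = -3
The highest value is +2.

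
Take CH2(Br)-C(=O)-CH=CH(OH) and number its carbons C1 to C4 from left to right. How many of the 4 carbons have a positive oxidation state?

Assign +1 per bond to O/N/halogen, −1 per bond to H or an electropositive element, and 0 per bond to carbon. Tallying each carbon:
C1: 1C, 2H, 1Br → 0 − 2 + 1 = -1
C2: 2C, 2O → 0 + 2 = +2
C3: 3C, 1H → 0 − 1 = -1
C4: 2C, 1H, 1O → 0 − 1 + 1 = 0
1 carbon (C2) meets the condition.

1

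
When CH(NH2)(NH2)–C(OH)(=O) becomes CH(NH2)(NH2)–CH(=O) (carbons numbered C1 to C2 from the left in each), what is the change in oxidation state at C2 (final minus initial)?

-2

Before: C2 has 1 bond to C, 3 bonds to O → oxidation state +3.
After: C2 has 1 bond to C, 1 bond to H, 2 bonds to O → oxidation state +1.
Δ = +1 − (+3) = -2, so this is a reduction at C2.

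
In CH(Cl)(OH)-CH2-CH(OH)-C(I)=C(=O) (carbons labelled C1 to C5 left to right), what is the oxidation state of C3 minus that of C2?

+2

C3: 2C, 1H, 1O → 0 − 1 + 1 = 0
C2: 2C, 2H → 0 − 2 = -2
Difference: 0 − (-2) = +2.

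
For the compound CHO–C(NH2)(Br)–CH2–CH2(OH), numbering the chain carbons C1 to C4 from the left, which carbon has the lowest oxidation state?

Count +1 for every bond to an atom more electronegative than carbon and −1 for every bond to one less electronegative; C–C bonds are 0. Tallying each carbon:
C1: 1C, 1H, 2O → 0 − 1 + 2 = +1
C2: 2C, 1N, 1Br → 0 + 1 + 1 = +2
C3: 2C, 2H → 0 − 2 = -2
C4: 1C, 2H, 1O → 0 − 2 + 1 = -1
The most reduced carbon is C3 at -2.

C3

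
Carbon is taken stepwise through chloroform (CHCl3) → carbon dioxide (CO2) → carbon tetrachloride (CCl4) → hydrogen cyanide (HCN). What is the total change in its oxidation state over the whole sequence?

Carbon oxidation states along the series — chloroform: +2, carbon dioxide: +4, carbon tetrachloride: +4, hydrogen cyanide: +2.
Net change = +2 − (+2) = 0.

0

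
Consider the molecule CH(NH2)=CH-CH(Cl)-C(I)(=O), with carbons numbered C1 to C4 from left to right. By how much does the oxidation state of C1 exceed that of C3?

0

C1: 2C, 1H, 1N → 0 − 1 + 1 = 0
C3: 2C, 1H, 1Cl → 0 − 1 + 1 = 0
Difference: 0 − (0) = 0.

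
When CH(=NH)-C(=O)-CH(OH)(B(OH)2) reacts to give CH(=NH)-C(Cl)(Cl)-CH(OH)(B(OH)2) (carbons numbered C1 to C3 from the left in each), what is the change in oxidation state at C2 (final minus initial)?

Before: C2 has 2 bonds to C, 2 bonds to O → oxidation state +2.
After: C2 has 2 bonds to C, 2 bonds to Cl → oxidation state +2.
Δ = +2 − (+2) = 0, so no net redox change at C2.

0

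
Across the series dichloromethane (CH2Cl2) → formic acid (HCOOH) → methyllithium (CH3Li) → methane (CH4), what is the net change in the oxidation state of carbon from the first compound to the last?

Carbon oxidation states along the series — dichloromethane: 0, formic acid: +2, methyllithium: -4, methane: -4.
Net change = -4 − (0) = -4.

-4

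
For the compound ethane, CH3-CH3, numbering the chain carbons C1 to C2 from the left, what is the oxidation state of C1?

-3

Each bond to a more electronegative atom (O, N, halogen) counts +1, each bond to a less electronegative atom (H, metal, B, Si) counts −1, and each C–C bond counts 0.
C1 has one bond to H (-1), one bond to H (-1), one bond to H (-1), one bond to C (0).
Oxidation state = -1 − 1 − 1 + 0 = -3.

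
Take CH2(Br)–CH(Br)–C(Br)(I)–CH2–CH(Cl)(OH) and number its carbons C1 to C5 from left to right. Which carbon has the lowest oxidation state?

C4

Each bond to a more electronegative atom (O, N, halogen) counts +1, each bond to a less electronegative atom (H, metal, B, Si) counts −1, and each C–C bond counts 0. Tallying each carbon:
C1: 1C, 2H, 1Br → 0 − 2 + 1 = -1
C2: 2C, 1H, 1Br → 0 − 1 + 1 = 0
C3: 2C, 1Br, 1I → 0 + 1 + 1 = +2
C4: 2C, 2H → 0 − 2 = -2
C5: 1C, 1H, 1O, 1Cl → 0 − 1 + 1 + 1 = +1
The most reduced carbon is C4 at -2.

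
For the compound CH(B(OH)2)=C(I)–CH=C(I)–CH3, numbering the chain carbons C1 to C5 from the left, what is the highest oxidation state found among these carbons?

+1

Count +1 for every bond to an atom more electronegative than carbon and −1 for every bond to one less electronegative; C–C bonds are 0. Tallying each carbon:
C1: 2C, 1H, 1B → 0 − 1 − 1 = -2
C2: 3C, 1I → 0 + 1 = +1
C3: 3C, 1H → 0 − 1 = -1
C4: 3C, 1I → 0 + 1 = +1
C5: 1C, 3H → 0 − 3 = -3
The highest value is +1.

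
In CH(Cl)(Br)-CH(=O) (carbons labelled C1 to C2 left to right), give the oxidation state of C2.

Bonds to more-electronegative neighbours contribute +1 each, bonds to H or metals contribute −1 each, and C–C bonds contribute 0.
C2 has one bond to C (0), a double bond to O (2×+1 = +2), one bond to H (-1).
Oxidation state = 0 + 2 − 1 = +1.

+1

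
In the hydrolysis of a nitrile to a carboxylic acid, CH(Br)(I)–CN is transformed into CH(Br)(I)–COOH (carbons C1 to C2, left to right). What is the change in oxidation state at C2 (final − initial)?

Before: C2 has 1 bond to C, 3 bonds to N → oxidation state +3.
After: C2 has 1 bond to C, 3 bonds to O → oxidation state +3.
Δ = +3 − (+3) = 0, so no net redox change at C2.

0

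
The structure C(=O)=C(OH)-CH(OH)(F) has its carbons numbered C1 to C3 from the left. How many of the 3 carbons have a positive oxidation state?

3

Assign +1 per bond to O/N/halogen, −1 per bond to H or an electropositive element, and 0 per bond to carbon. Tallying each carbon:
C1: 2C, 2O → 0 + 2 = +2
C2: 3C, 1O → 0 + 1 = +1
C3: 1C, 1H, 1O, 1F → 0 − 1 + 1 + 1 = +1
3 carbons (C1, C2, C3) meet the condition.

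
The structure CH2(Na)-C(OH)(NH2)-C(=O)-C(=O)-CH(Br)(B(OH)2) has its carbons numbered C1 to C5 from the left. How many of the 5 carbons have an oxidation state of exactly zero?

Each bond to a more electronegative atom (O, N, halogen) counts +1, each bond to a less electronegative atom (H, metal, B, Si) counts −1, and each C–C bond counts 0. Tallying each carbon:
C1: 1C, 2H, 1Na → 0 − 2 − 1 = -3
C2: 2C, 1O, 1N → 0 + 1 + 1 = +2
C3: 2C, 2O → 0 + 2 = +2
C4: 2C, 2O → 0 + 2 = +2
C5: 1C, 1H, 1Br, 1B → 0 − 1 + 1 − 1 = -1
0 carbons meet the condition.

0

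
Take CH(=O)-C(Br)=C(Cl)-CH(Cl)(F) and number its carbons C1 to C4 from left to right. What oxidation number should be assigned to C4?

+1

C4 has one bond to C (0), one bond to Cl (+1), one bond to H (-1), one bond to F (+1).
Oxidation state = 0 + 1 − 1 + 1 = +1.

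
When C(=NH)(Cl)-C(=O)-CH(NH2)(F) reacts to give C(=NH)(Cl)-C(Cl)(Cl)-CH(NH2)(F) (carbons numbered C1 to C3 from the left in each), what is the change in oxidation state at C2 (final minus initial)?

Before: C2 has 2 bonds to C, 2 bonds to O → oxidation state +2.
After: C2 has 2 bonds to C, 2 bonds to Cl → oxidation state +2.
Δ = +2 − (+2) = 0, so no net redox change at C2.

0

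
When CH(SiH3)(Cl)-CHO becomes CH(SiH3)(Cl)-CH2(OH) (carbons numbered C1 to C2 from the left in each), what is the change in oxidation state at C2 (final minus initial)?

-2

Before: C2 has 1 bond to C, 1 bond to H, 2 bonds to O → oxidation state +1.
After: C2 has 1 bond to C, 2 bonds to H, 1 bond to O → oxidation state -1.
Δ = -1 − (+1) = -2, so this is a reduction at C2.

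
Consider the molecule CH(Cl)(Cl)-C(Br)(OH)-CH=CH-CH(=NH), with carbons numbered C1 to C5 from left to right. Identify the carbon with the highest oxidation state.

C2

Assign +1 per bond to O/N/halogen, −1 per bond to H or an electropositive element, and 0 per bond to carbon. Tallying each carbon:
C1: 1C, 1H, 2Cl → 0 − 1 + 2 = +1
C2: 2C, 1O, 1Br → 0 + 1 + 1 = +2
C3: 3C, 1H → 0 − 1 = -1
C4: 3C, 1H → 0 − 1 = -1
C5: 1C, 1H, 2N → 0 − 1 + 2 = +1
The most oxidised carbon is C2 at +2.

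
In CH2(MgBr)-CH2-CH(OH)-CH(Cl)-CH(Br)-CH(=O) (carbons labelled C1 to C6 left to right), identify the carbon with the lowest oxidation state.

C1

Tallying each carbon's bonds:
C1: 1C, 2H, 1Mg → 0 − 2 − 1 = -3
C2: 2C, 2H → 0 − 2 = -2
C3: 2C, 1H, 1O → 0 − 1 + 1 = 0
C4: 2C, 1H, 1Cl → 0 − 1 + 1 = 0
C5: 2C, 1H, 1Br → 0 − 1 + 1 = 0
C6: 1C, 1H, 2O → 0 − 1 + 2 = +1
The most reduced carbon is C1 at -3.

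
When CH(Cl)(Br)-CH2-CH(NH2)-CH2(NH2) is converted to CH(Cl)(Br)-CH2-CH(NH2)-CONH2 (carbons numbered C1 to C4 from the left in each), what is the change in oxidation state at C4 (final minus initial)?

Before: C4 has 1 bond to C, 2 bonds to H, 1 bond to N → oxidation state -1.
After: C4 has 1 bond to C, 2 bonds to O, 1 bond to N → oxidation state +3.
Δ = +3 − (-1) = +4, so this is an oxidation at C4.

+4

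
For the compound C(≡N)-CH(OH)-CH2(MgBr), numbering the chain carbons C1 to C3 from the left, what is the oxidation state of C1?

Assign +1 per bond to O/N/halogen, −1 per bond to H or an electropositive element, and 0 per bond to carbon.
C1 has one bond to C (0), a triple bond to N (3×+1 = +3).
Oxidation state = 0 + 3 = +3.

+3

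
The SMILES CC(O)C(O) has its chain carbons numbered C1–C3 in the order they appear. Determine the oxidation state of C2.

Bonds to more-electronegative neighbours contribute +1 each, bonds to H or metals contribute −1 each, and C–C bonds contribute 0.
C2 has one bond to C (0), one bond to C (0), one bond to H (-1), one bond to O (+1).
Oxidation state = 0 + 0 − 1 + 1 = 0.

0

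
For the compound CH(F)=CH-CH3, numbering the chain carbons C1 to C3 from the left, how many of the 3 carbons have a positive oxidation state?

Count +1 for every bond to an atom more electronegative than carbon and −1 for every bond to one less electronegative; C–C bonds are 0. Tallying each carbon:
C1: 2C, 1H, 1F → 0 − 1 + 1 = 0
C2: 3C, 1H → 0 − 1 = -1
C3: 1C, 3H → 0 − 3 = -3
0 carbons meet the condition.

0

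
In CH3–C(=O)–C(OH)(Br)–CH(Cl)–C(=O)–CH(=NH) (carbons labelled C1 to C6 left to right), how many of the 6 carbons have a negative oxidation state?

Count +1 for every bond to an atom more electronegative than carbon and −1 for every bond to one less electronegative; C–C bonds are 0. Tallying each carbon:
C1: 1C, 3H → 0 − 3 = -3
C2: 2C, 2O → 0 + 2 = +2
C3: 2C, 1O, 1Br → 0 + 1 + 1 = +2
C4: 2C, 1H, 1Cl → 0 − 1 + 1 = 0
C5: 2C, 2O → 0 + 2 = +2
C6: 1C, 1H, 2N → 0 − 1 + 2 = +1
1 carbon (C1) meets the condition.

1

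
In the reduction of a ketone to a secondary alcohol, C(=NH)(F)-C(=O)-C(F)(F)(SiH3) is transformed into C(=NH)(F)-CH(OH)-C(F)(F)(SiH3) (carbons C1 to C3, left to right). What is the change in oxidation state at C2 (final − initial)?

Before: C2 has 2 bonds to C, 2 bonds to O → oxidation state +2.
After: C2 has 2 bonds to C, 1 bond to H, 1 bond to O → oxidation state 0.
Δ = 0 − (+2) = -2, so this is a reduction at C2.

-2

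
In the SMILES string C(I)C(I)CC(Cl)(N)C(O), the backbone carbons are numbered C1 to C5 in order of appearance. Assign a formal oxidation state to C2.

Count +1 for every bond to an atom more electronegative than carbon and −1 for every bond to one less electronegative; C–C bonds are 0.
C2 has one bond to C (0), one bond to C (0), one bond to I (+1), one bond to H (-1).
Oxidation state = 0 + 0 + 1 − 1 = 0.

0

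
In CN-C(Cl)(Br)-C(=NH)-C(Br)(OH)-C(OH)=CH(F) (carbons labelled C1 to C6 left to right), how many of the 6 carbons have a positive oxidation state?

5

Count +1 for every bond to an atom more electronegative than carbon and −1 for every bond to one less electronegative; C–C bonds are 0. Tallying each carbon:
C1: 1C, 3N → 0 + 3 = +3
C2: 2C, 1Cl, 1Br → 0 + 1 + 1 = +2
C3: 2C, 2N → 0 + 2 = +2
C4: 2C, 1O, 1Br → 0 + 1 + 1 = +2
C5: 3C, 1O → 0 + 1 = +1
C6: 2C, 1H, 1F → 0 − 1 + 1 = 0
5 carbons (C1, C2, C3, C4, C5) meet the condition.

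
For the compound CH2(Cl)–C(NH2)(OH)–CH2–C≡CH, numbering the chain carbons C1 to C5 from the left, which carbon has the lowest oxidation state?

C3

Tallying each carbon's bonds:
C1: 1C, 2H, 1Cl → 0 − 2 + 1 = -1
C2: 2C, 1O, 1N → 0 + 1 + 1 = +2
C3: 2C, 2H → 0 − 2 = -2
C4: 4C → 0 = 0
C5: 3C, 1H → 0 − 1 = -1
The most reduced carbon is C3 at -2.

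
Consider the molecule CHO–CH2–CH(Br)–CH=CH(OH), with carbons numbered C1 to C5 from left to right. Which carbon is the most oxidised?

C1

Bonds to more-electronegative neighbours contribute +1 each, bonds to H or metals contribute −1 each, and C–C bonds contribute 0. Tallying each carbon:
C1: 1C, 1H, 2O → 0 − 1 + 2 = +1
C2: 2C, 2H → 0 − 2 = -2
C3: 2C, 1H, 1Br → 0 − 1 + 1 = 0
C4: 3C, 1H → 0 − 1 = -1
C5: 2C, 1H, 1O → 0 − 1 + 1 = 0
The most oxidised carbon is C1 at +1.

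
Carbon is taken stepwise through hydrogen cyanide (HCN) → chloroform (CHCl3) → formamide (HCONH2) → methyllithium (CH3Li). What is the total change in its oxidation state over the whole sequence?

Carbon oxidation states along the series — hydrogen cyanide: +2, chloroform: +2, formamide: +2, methyllithium: -4.
Net change = -4 − (+2) = -6.

-6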